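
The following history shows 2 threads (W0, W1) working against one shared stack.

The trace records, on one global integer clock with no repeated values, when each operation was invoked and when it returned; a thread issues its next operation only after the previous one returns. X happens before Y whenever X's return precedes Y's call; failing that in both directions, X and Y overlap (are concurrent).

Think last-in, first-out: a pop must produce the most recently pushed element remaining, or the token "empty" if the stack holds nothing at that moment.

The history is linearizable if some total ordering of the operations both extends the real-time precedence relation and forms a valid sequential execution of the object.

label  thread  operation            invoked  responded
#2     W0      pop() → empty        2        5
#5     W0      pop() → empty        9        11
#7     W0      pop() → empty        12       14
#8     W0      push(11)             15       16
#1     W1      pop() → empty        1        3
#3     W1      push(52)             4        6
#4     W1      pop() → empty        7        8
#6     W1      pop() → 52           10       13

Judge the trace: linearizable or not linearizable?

prefix check: 1..7 passes, 1..8 fails once #4's time-8 response joins
all 3 real-time-respecting orders fail — 4 completed stack operations, no legal replay
take #1, #2, #3, #4: step 4 already fails, because #4 pop() → empty cannot occur there
take #1, #3, #2, #4: step 3 already fails, because #2 pop() → empty cannot occur there

not linearizable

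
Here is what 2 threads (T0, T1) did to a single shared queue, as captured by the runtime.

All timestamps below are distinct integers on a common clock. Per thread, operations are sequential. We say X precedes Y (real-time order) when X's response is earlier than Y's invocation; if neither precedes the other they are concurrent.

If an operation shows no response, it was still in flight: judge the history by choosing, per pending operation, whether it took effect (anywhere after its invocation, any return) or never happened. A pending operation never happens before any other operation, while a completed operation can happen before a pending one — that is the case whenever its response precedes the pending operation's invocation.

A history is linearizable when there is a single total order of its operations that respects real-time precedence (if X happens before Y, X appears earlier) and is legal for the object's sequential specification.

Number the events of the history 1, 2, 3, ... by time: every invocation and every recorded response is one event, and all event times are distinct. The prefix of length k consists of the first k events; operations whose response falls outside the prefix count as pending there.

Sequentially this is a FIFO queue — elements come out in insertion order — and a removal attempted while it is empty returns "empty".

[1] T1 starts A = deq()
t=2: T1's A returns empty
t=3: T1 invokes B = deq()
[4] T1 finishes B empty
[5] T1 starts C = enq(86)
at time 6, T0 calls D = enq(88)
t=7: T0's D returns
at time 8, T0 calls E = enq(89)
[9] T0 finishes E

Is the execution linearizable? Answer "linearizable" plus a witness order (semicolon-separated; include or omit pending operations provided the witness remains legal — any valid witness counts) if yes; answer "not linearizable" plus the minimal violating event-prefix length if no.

step 1: A deq() → empty — queue <>
step 2: B deq() → empty — queue <>
step 3: C enq(86) (pending, included) — queue <86>
step 4: D enq(88) — queue <86,88>
step 5: E enq(89) — queue <86,88,89>

linearizable — witness: A; B; C; D; E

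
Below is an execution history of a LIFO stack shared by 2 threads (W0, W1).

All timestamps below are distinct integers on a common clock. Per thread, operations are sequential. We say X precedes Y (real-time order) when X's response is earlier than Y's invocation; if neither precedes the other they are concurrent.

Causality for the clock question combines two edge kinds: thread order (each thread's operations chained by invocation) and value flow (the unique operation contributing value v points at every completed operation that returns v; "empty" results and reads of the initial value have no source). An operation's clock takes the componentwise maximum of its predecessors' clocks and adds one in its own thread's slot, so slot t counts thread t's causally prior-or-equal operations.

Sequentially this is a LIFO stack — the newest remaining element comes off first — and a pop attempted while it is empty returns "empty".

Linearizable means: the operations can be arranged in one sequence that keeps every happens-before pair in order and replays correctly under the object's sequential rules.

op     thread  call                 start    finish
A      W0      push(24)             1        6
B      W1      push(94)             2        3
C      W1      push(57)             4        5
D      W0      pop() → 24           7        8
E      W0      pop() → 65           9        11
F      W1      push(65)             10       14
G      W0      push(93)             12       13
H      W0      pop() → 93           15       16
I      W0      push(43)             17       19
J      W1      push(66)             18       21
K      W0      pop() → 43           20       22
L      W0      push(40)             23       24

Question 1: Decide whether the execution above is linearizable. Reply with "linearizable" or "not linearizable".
one valid linearization: B, C, A, D, F, E, G, H, I, K, J, L
step 1: B push(94) — stack <94>
step 2: C push(57) — stack <94,57>
step 3: A push(24) — stack <94,57,24>
step 4: D pop() → 24 — stack <94,57>
step 5: F push(65) — stack <94,57,65>
step 6: E pop() → 65 — stack <94,57>
step 7: G push(93) — stack <94,57,93>
step 8: H pop() → 93 — stack <94,57>
step 9: I push(43) — stack <94,57,43>
step 10: K pop() → 43 — stack <94,57>
step 11: J push(66) — stack <94,57,66>
step 12: L push(40) — stack <94,57,66,40>

linearizable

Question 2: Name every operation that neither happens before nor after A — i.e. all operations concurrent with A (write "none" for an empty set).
A spans [1,6]: anything still running between times 1 and 6 counts as concurrent
B [2,3]: concurrent
C [4,5]: concurrent
D [7,8]: after
E [9,11]: after
F [10,14]: after
G [12,13]: after
H [15,16]: after
I [17,19]: after
J [18,21]: after
K [20,22]: after
L [23,24]: after

B, C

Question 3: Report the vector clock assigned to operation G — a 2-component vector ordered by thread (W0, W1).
VC(B, invoked at 2): no causal predecessors; +1 on W1 → (0, 1)
VC(A, invoked at 1): no causal predecessors; +1 on W0 → (1, 0)
C (invocation 4): componentwise max over VC(B)=(0, 1), +1 at W1, giving (0, 2)
D (invocation 7): componentwise max over VC(A)=(1, 0), +1 at W0, giving (2, 0)
F (invocation 10): componentwise max over VC(C)=(0, 2), +1 at W1, giving (0, 3)
J (invocation 18): componentwise max over VC(F)=(0, 3), +1 at W1, giving (0, 4)
E (invocation 9): componentwise max over VC(D)=(2, 0), VC(F)=(0, 3), +1 at W0, giving (3, 3)
G (invocation 12): componentwise max over VC(E)=(3, 3), +1 at W0, giving (4, 3)
H (invocation 15): componentwise max over VC(G)=(4, 3), +1 at W0, giving (5, 3)
I (invocation 17): componentwise max over VC(H)=(5, 3), +1 at W0, giving (6, 3)
K (invocation 20): componentwise max over VC(I)=(6, 3), +1 at W0, giving (7, 3)
L (invocation 23): componentwise max over VC(K)=(7, 3), +1 at W0, giving (8, 3)
target: VC(G) = (4, 3)

(4, 3)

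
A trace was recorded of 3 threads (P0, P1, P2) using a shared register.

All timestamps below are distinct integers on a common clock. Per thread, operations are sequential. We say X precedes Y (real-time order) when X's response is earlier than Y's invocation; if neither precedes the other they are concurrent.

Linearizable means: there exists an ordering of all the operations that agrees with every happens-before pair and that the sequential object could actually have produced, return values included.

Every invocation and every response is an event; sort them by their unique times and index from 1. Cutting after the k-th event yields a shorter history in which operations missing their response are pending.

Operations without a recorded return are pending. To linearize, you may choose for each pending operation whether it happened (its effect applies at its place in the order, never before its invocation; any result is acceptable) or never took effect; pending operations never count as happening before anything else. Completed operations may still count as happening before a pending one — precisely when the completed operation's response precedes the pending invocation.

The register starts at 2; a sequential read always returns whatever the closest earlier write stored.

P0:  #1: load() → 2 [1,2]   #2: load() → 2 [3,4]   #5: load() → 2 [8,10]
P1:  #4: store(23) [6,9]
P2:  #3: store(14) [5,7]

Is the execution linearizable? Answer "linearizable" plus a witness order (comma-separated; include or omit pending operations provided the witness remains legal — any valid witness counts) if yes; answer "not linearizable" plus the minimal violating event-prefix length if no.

cut after 9 events: linearizable; cut after 10 events (#5 responds, time 10): not linearizable
no legal order exists: 3 real-time-consistent candidates over 5 completed register operations, all rejected
sample order #1, #2, #3, #4, #5 stalls at step 5 — #5 load() → 2 has no legal effect
sample order #1, #2, #3, #5, #4 stalls at step 4 — #5 load() → 2 has no legal effect

not linearizable — minimal violating prefix: 10 events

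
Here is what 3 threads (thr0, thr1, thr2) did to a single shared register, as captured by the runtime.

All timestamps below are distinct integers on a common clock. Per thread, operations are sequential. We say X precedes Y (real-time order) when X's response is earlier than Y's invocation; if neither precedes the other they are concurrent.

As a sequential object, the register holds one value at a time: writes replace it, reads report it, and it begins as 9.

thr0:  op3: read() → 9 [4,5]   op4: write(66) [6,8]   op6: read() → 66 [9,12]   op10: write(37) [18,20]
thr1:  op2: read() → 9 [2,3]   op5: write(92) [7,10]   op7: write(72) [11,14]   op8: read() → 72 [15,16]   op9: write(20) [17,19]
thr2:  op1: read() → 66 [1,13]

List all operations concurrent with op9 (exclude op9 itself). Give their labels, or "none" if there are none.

op10

op9 spans [17,19]: anything still running between times 17 and 19 counts as concurrent
op1 [1,13]: before
op2 [2,3]: before
op3 [4,5]: before
op4 [6,8]: before
op5 [7,10]: before
op6 [9,12]: before
op7 [11,14]: before
op8 [15,16]: before
op10 [18,20]: concurrent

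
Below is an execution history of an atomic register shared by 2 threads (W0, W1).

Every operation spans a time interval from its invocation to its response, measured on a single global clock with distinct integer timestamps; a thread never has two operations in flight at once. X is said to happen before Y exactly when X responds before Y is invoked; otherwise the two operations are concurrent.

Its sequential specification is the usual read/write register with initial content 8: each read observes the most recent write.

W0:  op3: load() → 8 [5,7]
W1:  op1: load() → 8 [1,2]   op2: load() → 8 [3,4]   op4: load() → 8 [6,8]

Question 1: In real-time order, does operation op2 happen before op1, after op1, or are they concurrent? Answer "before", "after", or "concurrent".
after

op2 spans [3,4], op1 spans [1,2]
resp(op1)=2 < inv(op2)=3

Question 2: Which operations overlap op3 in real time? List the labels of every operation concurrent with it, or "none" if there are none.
op4

op3 spans [5,7]: anything still running between times 5 and 7 counts as concurrent
op1 [1,2]: before
op2 [3,4]: before
op4 [6,8]: concurrent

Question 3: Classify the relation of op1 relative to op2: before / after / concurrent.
before

op1 spans [1,2], op2 spans [3,4]
resp(op1)=2 < inv(op2)=3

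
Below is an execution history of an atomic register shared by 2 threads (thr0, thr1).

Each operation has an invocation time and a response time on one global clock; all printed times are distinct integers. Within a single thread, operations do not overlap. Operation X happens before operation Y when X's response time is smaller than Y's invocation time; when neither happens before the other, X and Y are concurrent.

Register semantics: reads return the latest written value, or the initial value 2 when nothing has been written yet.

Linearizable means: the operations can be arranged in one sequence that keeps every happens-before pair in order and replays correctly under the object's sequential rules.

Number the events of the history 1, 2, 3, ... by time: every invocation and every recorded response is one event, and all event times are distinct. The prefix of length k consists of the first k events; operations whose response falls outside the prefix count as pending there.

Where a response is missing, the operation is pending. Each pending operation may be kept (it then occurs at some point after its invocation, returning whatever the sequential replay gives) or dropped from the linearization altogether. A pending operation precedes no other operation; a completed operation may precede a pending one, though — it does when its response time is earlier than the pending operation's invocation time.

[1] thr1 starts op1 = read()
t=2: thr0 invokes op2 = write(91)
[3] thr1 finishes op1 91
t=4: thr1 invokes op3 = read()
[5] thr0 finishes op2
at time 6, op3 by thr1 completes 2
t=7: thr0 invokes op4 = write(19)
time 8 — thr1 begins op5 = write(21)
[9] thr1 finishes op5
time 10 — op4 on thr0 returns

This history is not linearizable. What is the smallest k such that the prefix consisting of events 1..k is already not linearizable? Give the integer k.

6

events 1..5 are linearizable, e.g. via op2, op1:
1. op2 write(91), leaving value 91
2. op1 read() → 91, leaving value 91
event 6 — op3's response, time 6 — after it, nothing linearizes
e.g. op1, op2, op3: illegal at step 1, since op1 read() → 91 cannot apply there
e.g. op1, op3, op2: illegal at step 1, since op1 read() → 91 cannot apply there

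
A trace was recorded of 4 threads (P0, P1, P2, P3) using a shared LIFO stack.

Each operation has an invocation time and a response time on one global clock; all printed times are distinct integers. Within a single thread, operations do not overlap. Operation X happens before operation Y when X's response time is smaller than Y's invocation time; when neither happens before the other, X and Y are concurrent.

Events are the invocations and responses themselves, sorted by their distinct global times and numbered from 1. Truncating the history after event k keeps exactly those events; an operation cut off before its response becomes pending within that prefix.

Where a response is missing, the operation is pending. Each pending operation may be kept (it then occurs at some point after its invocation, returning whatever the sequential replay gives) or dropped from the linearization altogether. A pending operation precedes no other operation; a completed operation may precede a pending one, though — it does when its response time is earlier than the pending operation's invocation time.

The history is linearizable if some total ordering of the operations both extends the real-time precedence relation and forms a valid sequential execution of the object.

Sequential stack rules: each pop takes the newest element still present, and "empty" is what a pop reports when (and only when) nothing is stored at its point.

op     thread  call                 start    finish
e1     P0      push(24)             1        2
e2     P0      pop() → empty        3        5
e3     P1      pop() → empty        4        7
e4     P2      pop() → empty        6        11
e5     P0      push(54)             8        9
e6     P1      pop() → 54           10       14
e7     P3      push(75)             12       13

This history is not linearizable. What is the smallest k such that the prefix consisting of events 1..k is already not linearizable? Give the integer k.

events 1..6 are linearizable; a witness order is e1, e3, e2:
after step 1 (e1 push(24)): stack <24>
after step 2 (e3 pop() (pending, included)): stack <>
after step 3 (e2 pop() → empty): stack <>
adding event 7 (e3 responds at 7) leaves no legal real-time order
no completion choice of the 1 pending operation (e4) rescues it — every subset was tried
sample order e1, e2, e3 (pending dropped) stalls at step 2 — e2 pop() → empty has no legal effect
sample order e1, e3, e2 (pending dropped) stalls at step 2 — e3 pop() → empty has no legal effect

7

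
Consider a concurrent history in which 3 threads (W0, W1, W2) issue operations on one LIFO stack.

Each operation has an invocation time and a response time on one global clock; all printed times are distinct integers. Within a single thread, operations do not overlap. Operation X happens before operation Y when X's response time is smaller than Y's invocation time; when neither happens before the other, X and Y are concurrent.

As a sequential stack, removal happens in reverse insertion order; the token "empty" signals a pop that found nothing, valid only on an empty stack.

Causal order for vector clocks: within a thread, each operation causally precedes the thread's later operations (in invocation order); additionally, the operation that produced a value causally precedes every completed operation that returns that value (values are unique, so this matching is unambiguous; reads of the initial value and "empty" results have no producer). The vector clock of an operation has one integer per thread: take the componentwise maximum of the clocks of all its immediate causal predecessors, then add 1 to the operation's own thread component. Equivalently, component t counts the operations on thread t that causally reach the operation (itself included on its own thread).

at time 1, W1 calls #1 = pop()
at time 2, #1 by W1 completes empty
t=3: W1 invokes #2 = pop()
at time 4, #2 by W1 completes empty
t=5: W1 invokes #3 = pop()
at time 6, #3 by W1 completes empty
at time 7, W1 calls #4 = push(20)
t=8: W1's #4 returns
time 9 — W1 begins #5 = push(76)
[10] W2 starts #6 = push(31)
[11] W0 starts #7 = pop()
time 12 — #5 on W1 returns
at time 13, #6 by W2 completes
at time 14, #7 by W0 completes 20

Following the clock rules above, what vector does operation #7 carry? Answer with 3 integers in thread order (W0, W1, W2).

(1, 4, 0)

#6, invoked 10, has no incoming edges; only W2's bump applies → (0, 0, 1)
#1, invoked 1, has no incoming edges; only W1's bump applies → (0, 1, 0)
merge at #2 (invoked 3): VC(#1)=(0, 1, 0), own-thread bump on W1 → (0, 2, 0)
merge at #3 (invoked 5): VC(#2)=(0, 2, 0), own-thread bump on W1 → (0, 3, 0)
merge at #4 (invoked 7): VC(#3)=(0, 3, 0), own-thread bump on W1 → (0, 4, 0)
merge at #5 (invoked 9): VC(#4)=(0, 4, 0), own-thread bump on W1 → (0, 5, 0)
merge at #7 (invoked 11): VC(#4)=(0, 4, 0), own-thread bump on W0 → (1, 4, 0)
target: VC(#7) = (1, 4, 0)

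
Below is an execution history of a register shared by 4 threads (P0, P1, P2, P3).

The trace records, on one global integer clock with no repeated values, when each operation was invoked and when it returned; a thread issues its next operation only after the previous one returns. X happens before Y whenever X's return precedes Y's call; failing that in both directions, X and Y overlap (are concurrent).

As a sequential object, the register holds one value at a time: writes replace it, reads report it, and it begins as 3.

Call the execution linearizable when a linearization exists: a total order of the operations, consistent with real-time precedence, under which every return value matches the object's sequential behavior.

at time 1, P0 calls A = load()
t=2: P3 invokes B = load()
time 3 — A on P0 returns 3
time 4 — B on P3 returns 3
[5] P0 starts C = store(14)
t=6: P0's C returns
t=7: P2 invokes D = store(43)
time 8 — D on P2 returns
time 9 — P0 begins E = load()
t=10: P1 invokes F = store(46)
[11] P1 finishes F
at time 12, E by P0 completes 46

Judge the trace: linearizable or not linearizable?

linearizable

a witness: A, B, C, D, F, E
after step 1 (A load() → 3): value 3
after step 2 (B load() → 3): value 3
after step 3 (C store(14)): value 14
after step 4 (D store(43)): value 43
after step 5 (F store(46)): value 46
after step 6 (E load() → 46): value 46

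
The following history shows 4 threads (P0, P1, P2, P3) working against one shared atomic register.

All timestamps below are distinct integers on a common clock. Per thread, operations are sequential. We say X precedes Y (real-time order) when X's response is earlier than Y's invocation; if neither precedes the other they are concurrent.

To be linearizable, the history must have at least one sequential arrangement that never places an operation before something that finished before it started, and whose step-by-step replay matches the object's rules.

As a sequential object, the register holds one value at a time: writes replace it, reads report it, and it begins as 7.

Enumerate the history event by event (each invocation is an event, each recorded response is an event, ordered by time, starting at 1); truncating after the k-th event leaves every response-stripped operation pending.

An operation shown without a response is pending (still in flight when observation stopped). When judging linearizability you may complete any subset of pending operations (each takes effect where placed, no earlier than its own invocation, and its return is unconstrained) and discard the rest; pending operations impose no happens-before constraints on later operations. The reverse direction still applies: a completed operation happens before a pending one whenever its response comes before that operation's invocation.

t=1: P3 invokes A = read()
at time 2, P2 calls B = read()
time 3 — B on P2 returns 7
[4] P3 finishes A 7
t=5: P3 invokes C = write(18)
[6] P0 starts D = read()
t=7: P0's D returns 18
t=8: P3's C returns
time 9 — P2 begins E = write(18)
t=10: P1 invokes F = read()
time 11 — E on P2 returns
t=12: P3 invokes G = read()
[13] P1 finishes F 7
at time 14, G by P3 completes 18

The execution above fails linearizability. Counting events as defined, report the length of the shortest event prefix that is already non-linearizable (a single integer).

events 1..12 are linearizable; a witness order is A, B, C, D, E:
after step 1 (A read() → 7): value 7
after step 2 (B read() → 7): value 7
after step 3 (C write(18)): value 18
after step 4 (D read() → 18): value 18
after step 5 (E write(18)): value 18
with event 13 included (F responding at time 13), all real-time-consistent orders fail
every completion of the 1 pending operation (G) was checked; none linearizes
one such order, A, B, C, D, E, F (pending dropped), breaks at step 6 where F read() → 7 is illegal
one such order, A, B, C, D, F, E (pending dropped), breaks at step 5 where F read() → 7 is illegal

13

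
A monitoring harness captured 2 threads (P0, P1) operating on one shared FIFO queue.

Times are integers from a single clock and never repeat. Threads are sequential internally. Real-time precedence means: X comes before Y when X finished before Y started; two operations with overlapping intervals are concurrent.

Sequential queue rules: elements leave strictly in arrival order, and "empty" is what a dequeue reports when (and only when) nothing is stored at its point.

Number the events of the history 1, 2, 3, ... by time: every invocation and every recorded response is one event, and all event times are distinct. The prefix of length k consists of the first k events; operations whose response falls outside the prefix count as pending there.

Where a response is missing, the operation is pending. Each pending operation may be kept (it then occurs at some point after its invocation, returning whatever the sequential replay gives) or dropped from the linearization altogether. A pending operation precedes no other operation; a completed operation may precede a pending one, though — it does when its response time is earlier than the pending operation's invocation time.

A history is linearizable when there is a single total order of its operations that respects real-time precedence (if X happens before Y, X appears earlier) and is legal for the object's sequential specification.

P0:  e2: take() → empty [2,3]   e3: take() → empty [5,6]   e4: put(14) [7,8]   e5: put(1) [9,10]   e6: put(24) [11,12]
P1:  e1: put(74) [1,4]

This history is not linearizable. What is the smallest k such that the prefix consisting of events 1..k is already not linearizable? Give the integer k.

events 1..5 are still linearizable — one witness is e2, e1:
after step 1 (e2 take() → empty): queue <>
after step 2 (e1 put(74)): queue <74>
include event 6 — e3 responding at 6 — and every candidate order breaks
for example e1, e2, e3 fails at step 2: e2 take() → empty is not legal there
for example e2, e1, e3 fails at step 3: e3 take() → empty is not legal there

6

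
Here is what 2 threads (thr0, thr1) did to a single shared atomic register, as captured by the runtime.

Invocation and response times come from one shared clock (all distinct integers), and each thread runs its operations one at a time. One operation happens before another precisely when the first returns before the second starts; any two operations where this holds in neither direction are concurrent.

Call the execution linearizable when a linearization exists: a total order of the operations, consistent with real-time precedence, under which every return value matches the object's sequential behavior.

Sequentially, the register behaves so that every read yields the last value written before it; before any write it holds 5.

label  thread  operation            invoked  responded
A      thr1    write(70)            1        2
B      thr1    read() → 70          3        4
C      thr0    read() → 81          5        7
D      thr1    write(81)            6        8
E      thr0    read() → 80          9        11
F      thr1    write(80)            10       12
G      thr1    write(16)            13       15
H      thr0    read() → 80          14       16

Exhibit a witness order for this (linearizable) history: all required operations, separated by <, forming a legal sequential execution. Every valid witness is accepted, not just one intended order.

after step 1 (A write(70)): value 70
after step 2 (B read() → 70): value 70
after step 3 (D write(81)): value 81
after step 4 (C read() → 81): value 81
after step 5 (F write(80)): value 80
after step 6 (E read() → 80): value 80
after step 7 (H read() → 80): value 80
after step 8 (G write(16)): value 16

A < B < D < C < F < E < H < G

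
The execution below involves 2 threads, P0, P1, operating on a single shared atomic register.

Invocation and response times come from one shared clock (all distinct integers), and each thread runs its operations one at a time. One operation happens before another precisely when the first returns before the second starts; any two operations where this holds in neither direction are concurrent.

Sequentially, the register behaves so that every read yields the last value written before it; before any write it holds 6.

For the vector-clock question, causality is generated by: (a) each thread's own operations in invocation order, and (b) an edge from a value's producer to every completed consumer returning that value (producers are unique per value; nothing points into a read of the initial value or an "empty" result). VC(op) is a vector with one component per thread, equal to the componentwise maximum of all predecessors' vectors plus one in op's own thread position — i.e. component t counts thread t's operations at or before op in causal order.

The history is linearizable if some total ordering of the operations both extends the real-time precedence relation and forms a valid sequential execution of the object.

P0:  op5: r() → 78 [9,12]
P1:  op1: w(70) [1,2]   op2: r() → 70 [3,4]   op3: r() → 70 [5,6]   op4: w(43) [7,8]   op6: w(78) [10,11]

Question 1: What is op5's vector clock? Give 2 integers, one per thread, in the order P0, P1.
invoked at 1, op1 has no predecessors; its own P1 bump gives (0, 1)
op2, invoked 3, takes VC(op1)=(0, 1) under max, adds 1 for P1 → (0, 2)
op3, invoked 5, takes VC(op1)=(0, 1), VC(op2)=(0, 2) under max, adds 1 for P1 → (0, 3)
op4, invoked 7, takes VC(op3)=(0, 3) under max, adds 1 for P1 → (0, 4)
op6, invoked 10, takes VC(op4)=(0, 4) under max, adds 1 for P1 → (0, 5)
op5, invoked 9, takes VC(op6)=(0, 5) under max, adds 1 for P0 → (1, 5)
target: VC(op5) = (1, 5)

(1, 5)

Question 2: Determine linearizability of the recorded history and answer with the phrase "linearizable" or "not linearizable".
witness order: op1, op2, op3, op4, op6, op5
1. op1 w(70), leaving value 70
2. op2 r() → 70, leaving value 70
3. op3 r() → 70, leaving value 70
4. op4 w(43), leaving value 43
5. op6 w(78), leaving value 78
6. op5 r() → 78, leaving value 78

linearizable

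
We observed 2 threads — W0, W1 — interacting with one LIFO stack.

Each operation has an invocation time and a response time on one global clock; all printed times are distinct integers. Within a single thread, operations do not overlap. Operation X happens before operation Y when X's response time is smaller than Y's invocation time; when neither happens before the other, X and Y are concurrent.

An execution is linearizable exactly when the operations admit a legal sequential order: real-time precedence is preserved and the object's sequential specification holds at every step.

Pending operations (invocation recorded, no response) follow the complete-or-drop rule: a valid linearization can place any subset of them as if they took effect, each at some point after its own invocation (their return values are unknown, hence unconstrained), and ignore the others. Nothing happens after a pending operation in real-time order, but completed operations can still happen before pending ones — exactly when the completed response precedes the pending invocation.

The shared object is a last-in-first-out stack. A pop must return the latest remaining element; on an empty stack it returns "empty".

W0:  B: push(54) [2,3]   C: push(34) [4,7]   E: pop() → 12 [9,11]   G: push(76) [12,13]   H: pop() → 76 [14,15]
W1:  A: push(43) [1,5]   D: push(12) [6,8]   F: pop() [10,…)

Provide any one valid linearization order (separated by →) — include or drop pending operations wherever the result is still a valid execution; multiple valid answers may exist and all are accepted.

A → B → C → D → E → F → G → H

1. A push(43), leaving stack <43>
2. B push(54), leaving stack <43,54>
3. C push(34), leaving stack <43,54,34>
4. D push(12), leaving stack <43,54,34,12>
5. E pop() → 12, leaving stack <43,54,34>
6. F pop() (pending, included), leaving stack <43,54>
7. G push(76), leaving stack <43,54,76>
8. H pop() → 76, leaving stack <43,54>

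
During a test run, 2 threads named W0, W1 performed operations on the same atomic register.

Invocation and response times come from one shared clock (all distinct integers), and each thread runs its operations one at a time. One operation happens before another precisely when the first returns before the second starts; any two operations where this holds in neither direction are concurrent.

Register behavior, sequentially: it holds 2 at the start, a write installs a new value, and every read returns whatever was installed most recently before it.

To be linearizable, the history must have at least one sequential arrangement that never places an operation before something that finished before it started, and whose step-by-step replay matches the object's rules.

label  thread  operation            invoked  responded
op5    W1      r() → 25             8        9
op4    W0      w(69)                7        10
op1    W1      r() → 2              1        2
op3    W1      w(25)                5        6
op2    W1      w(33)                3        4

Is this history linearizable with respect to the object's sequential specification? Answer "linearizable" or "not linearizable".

a witness: op1, op2, op3, op5, op4
step 1: op1 r() → 2 — value 2
step 2: op2 w(33) — value 33
step 3: op3 w(25) — value 25
step 4: op5 r() → 25 — value 25
step 5: op4 w(69) — value 69

linearizable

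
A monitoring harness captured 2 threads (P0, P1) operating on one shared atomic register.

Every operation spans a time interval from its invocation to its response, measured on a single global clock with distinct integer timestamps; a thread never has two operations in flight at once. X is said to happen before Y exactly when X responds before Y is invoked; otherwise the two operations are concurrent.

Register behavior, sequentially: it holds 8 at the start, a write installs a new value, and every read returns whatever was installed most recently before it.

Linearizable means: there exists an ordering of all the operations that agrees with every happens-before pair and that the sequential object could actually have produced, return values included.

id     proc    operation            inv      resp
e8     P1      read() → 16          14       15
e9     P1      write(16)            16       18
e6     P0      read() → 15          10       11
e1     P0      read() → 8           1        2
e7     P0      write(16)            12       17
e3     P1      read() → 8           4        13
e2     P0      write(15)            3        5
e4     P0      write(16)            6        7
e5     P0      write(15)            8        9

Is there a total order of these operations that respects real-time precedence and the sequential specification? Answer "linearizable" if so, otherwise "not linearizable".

one valid linearization: e1, e3, e2, e4, e5, e6, e7, e8, e9
step 1: e1 read() → 8 — value 8
step 2: e3 read() → 8 — value 8
step 3: e2 write(15) — value 15
step 4: e4 write(16) — value 16
step 5: e5 write(15) — value 15
step 6: e6 read() → 15 — value 15
step 7: e7 write(16) — value 16
step 8: e8 read() → 16 — value 16
step 9: e9 write(16) — value 16

linearizable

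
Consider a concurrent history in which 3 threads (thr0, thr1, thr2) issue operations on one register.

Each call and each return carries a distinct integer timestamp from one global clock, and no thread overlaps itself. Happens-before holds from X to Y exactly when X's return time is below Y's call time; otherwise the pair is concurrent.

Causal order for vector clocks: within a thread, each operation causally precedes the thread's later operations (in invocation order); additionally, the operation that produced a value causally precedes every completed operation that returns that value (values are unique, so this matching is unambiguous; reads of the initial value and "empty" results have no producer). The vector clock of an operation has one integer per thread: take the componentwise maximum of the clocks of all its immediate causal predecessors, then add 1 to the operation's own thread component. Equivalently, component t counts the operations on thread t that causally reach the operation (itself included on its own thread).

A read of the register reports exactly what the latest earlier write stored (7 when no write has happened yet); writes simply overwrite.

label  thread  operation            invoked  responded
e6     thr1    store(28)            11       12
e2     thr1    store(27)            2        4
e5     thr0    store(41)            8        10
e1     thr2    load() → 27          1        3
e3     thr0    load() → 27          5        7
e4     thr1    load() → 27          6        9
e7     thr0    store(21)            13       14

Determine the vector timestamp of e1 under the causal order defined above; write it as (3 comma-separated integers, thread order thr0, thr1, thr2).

invoked at 2, e2 has no predecessors; its own thr1 bump gives (0, 1, 0)
merge at e1 (invoked 1): VC(e2)=(0, 1, 0), own-thread bump on thr2 → (0, 1, 1)
merge at e4 (invoked 6): VC(e2)=(0, 1, 0), own-thread bump on thr1 → (0, 2, 0)
merge at e3 (invoked 5): VC(e2)=(0, 1, 0), own-thread bump on thr0 → (1, 1, 0)
merge at e6 (invoked 11): VC(e4)=(0, 2, 0), own-thread bump on thr1 → (0, 3, 0)
merge at e5 (invoked 8): VC(e3)=(1, 1, 0), own-thread bump on thr0 → (2, 1, 0)
merge at e7 (invoked 13): VC(e5)=(2, 1, 0), own-thread bump on thr0 → (3, 1, 0)
target: VC(e1) = (0, 1, 1)

(0, 1, 1)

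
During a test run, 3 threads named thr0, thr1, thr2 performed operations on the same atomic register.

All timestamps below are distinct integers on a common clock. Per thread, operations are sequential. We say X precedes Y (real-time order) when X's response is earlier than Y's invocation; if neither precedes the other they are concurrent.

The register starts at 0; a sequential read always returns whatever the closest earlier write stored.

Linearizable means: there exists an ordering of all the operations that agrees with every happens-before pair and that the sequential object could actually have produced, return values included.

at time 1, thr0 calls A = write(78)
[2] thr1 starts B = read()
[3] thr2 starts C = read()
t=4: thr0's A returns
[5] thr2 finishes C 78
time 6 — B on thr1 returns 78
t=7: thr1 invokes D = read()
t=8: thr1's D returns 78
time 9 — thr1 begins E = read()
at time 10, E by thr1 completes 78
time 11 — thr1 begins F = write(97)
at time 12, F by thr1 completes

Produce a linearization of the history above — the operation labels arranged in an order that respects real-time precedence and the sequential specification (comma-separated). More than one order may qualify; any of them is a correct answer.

A, B, C, D, E, F

after step 1 (A write(78)): value 78
after step 2 (B read() → 78): value 78
after step 3 (C read() → 78): value 78
after step 4 (D read() → 78): value 78
after step 5 (E read() → 78): value 78
after step 6 (F write(97)): value 97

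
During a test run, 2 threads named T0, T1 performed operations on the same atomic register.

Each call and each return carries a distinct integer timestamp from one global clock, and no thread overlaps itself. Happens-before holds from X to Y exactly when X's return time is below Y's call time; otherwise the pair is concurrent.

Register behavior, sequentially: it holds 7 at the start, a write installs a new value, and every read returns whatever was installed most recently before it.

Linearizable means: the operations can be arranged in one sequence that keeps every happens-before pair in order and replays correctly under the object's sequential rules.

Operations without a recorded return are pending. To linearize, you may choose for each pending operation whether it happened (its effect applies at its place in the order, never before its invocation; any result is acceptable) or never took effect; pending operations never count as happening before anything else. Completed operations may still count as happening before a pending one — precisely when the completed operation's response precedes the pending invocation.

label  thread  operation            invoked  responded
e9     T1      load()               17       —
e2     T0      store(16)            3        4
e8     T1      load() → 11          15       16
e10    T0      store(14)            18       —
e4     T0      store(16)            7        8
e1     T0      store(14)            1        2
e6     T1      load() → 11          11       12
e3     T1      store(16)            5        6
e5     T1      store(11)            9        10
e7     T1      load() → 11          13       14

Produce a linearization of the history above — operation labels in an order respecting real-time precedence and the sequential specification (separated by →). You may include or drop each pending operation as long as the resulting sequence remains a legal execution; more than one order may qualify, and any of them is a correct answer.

e1 → e2 → e3 → e4 → e5 → e6 → e7 → e8

after step 1 (e1 store(14)): value 14
after step 2 (e2 store(16)): value 16
after step 3 (e3 store(16)): value 16
after step 4 (e4 store(16)): value 16
after step 5 (e5 store(11)): value 11
after step 6 (e6 load() → 11): value 11
after step 7 (e7 load() → 11): value 11
after step 8 (e8 load() → 11): value 11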